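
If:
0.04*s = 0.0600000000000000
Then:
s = 1.50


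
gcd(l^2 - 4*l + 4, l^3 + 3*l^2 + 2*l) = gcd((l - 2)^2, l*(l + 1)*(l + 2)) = 1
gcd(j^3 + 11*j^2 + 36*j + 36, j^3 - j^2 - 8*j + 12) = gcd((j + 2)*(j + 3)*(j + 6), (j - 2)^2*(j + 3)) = j + 3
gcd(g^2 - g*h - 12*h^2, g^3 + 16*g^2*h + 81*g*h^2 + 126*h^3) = g + 3*h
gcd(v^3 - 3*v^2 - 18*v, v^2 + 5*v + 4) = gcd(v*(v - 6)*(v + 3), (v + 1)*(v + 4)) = 1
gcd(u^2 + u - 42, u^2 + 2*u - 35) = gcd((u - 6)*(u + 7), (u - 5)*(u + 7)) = u + 7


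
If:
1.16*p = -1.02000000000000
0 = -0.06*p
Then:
No Solution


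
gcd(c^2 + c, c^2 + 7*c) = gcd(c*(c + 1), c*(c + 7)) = c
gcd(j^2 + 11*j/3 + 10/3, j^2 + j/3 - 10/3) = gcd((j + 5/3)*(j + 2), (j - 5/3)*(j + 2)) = j + 2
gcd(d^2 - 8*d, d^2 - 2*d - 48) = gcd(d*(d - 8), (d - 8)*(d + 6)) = d - 8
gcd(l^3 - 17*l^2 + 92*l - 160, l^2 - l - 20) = l - 5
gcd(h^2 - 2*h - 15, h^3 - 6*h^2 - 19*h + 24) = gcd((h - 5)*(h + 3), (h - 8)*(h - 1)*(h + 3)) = h + 3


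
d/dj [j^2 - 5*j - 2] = 2*j - 5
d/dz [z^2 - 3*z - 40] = 2*z - 3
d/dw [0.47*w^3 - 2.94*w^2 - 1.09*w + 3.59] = 1.41*w^2 - 5.88*w - 1.09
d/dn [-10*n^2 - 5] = -20*n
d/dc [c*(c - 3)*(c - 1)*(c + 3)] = 4*c^3 - 3*c^2 - 18*c + 9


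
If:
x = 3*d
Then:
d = x/3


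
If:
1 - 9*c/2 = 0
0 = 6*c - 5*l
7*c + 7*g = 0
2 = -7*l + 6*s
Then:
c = 2/9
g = -2/9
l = 4/15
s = 29/45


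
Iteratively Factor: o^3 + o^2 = (o + 1)*(o^2) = o*(o + 1)*(o)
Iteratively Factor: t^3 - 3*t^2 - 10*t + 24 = (t - 4)*(t^2 + t - 6) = (t - 4)*(t - 2)*(t + 3)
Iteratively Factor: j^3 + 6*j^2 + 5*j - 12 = (j + 3)*(j^2 + 3*j - 4) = (j + 3)*(j + 4)*(j - 1)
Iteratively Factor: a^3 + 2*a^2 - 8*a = (a - 2)*(a^2 + 4*a) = (a - 2)*(a + 4)*(a)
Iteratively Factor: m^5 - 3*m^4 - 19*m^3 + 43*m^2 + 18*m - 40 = (m - 5)*(m^4 + 2*m^3 - 9*m^2 - 2*m + 8) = (m - 5)*(m - 2)*(m^3 + 4*m^2 - m - 4) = (m - 5)*(m - 2)*(m - 1)*(m^2 + 5*m + 4) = (m - 5)*(m - 2)*(m - 1)*(m + 4)*(m + 1)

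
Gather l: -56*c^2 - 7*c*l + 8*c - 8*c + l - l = -56*c^2 - 7*c*l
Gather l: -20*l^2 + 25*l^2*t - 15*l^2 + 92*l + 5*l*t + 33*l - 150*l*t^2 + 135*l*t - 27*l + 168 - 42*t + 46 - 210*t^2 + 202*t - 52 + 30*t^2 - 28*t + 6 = l^2*(25*t - 35) + l*(-150*t^2 + 140*t + 98) - 180*t^2 + 132*t + 168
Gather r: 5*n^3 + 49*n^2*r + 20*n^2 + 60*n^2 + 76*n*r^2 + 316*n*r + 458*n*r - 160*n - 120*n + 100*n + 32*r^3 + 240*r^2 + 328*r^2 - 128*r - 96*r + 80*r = 5*n^3 + 80*n^2 - 180*n + 32*r^3 + r^2*(76*n + 568) + r*(49*n^2 + 774*n - 144)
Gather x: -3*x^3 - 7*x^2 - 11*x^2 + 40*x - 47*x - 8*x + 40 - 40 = -3*x^3 - 18*x^2 - 15*x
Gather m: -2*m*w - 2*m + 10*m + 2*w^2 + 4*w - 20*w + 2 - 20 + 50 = m*(8 - 2*w) + 2*w^2 - 16*w + 32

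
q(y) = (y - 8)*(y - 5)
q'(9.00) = 5.00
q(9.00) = 4.00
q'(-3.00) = -19.00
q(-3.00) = 88.00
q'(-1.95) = -16.90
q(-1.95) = 69.15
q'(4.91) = -3.18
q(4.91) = 0.28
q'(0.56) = -11.88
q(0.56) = 33.03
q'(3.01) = -6.98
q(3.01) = 9.93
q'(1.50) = -10.00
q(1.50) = 22.75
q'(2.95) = -7.10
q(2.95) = 10.35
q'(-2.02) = -17.04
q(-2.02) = 70.34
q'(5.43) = -2.14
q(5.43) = -1.11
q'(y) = 2*y - 13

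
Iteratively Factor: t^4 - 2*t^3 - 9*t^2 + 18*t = (t - 3)*(t^3 + t^2 - 6*t) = t*(t - 3)*(t^2 + t - 6) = t*(t - 3)*(t - 2)*(t + 3)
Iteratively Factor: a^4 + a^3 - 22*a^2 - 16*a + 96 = (a + 4)*(a^3 - 3*a^2 - 10*a + 24) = (a - 4)*(a + 4)*(a^2 + a - 6) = (a - 4)*(a - 2)*(a + 4)*(a + 3)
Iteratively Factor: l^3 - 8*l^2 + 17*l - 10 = (l - 2)*(l^2 - 6*l + 5) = (l - 5)*(l - 2)*(l - 1)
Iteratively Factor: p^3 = (p)*(p^2) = p^2*(p)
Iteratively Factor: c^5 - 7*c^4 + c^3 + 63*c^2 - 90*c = (c + 3)*(c^4 - 10*c^3 + 31*c^2 - 30*c) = (c - 5)*(c + 3)*(c^3 - 5*c^2 + 6*c) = (c - 5)*(c - 3)*(c + 3)*(c^2 - 2*c) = c*(c - 5)*(c - 3)*(c + 3)*(c - 2)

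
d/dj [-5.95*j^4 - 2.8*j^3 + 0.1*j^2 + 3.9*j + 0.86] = -23.8*j^3 - 8.4*j^2 + 0.2*j + 3.9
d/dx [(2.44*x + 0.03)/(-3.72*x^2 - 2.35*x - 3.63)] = (9.0768*x^2 + 0.2232*x - 8.7867)/(13.8384*x^4 + 17.484*x^3 + 32.5297*x^2 + 17.061*x + 13.1769)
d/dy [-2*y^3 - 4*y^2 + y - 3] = -6*y^2 - 8*y + 1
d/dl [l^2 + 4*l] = 2*l + 4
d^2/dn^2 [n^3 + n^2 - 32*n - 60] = 6*n + 2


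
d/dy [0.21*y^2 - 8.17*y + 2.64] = 0.42*y - 8.17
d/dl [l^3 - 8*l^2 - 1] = l*(3*l - 16)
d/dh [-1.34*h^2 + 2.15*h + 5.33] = 2.15 - 2.68*h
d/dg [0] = 0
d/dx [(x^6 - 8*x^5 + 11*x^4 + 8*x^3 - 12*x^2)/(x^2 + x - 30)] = x*(4*x^6 - 19*x^5 - 190*x^4 + 1241*x^3 - 1304*x^2 - 732*x + 720)/(x^4 + 2*x^3 - 59*x^2 - 60*x + 900)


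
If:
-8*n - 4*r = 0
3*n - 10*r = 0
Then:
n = 0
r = 0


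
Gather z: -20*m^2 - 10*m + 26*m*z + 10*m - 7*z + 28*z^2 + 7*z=-20*m^2 + 26*m*z + 28*z^2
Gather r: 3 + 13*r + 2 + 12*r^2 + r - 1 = 12*r^2 + 14*r + 4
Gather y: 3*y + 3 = 3*y + 3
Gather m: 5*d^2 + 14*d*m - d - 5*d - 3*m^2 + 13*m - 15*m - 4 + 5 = 5*d^2 - 6*d - 3*m^2 + m*(14*d - 2) + 1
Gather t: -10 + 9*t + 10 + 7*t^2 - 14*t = 7*t^2 - 5*t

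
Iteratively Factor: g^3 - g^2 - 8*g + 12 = (g - 2)*(g^2 + g - 6) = (g - 2)^2*(g + 3)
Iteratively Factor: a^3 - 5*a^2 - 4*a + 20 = (a - 5)*(a^2 - 4) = (a - 5)*(a + 2)*(a - 2)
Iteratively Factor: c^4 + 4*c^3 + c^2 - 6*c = (c)*(c^3 + 4*c^2 + c - 6) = c*(c + 2)*(c^2 + 2*c - 3) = c*(c - 1)*(c + 2)*(c + 3)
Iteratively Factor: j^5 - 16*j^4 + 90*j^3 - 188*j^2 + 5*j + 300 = (j - 5)*(j^4 - 11*j^3 + 35*j^2 - 13*j - 60) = (j - 5)*(j - 3)*(j^3 - 8*j^2 + 11*j + 20) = (j - 5)^2*(j - 3)*(j^2 - 3*j - 4) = (j - 5)^2*(j - 4)*(j - 3)*(j + 1)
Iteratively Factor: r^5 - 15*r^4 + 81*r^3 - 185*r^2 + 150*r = (r - 5)*(r^4 - 10*r^3 + 31*r^2 - 30*r) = r*(r - 5)*(r^3 - 10*r^2 + 31*r - 30) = r*(r - 5)*(r - 3)*(r^2 - 7*r + 10) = r*(r - 5)^2*(r - 3)*(r - 2)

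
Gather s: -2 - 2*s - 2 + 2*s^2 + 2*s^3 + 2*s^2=2*s^3 + 4*s^2 - 2*s - 4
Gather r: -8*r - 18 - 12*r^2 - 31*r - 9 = -12*r^2 - 39*r - 27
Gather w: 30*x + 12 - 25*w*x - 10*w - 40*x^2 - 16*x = w*(-25*x - 10) - 40*x^2 + 14*x + 12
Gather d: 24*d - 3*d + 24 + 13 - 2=21*d + 35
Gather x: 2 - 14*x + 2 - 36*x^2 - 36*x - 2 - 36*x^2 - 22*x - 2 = -72*x^2 - 72*x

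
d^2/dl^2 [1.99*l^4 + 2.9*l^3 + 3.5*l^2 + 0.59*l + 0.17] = 23.88*l^2 + 17.4*l + 7.0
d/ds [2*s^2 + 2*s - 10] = 4*s + 2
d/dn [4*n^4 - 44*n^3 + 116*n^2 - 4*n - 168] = 16*n^3 - 132*n^2 + 232*n - 4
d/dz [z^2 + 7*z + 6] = 2*z + 7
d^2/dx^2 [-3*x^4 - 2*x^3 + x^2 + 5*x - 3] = -36*x^2 - 12*x + 2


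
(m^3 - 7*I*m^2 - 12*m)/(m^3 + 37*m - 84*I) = m/(m + 7*I)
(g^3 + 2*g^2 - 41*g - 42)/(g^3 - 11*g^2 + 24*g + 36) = (g + 7)/(g - 6)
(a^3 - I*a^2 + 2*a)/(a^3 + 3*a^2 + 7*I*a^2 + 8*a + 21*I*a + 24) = a*(a^2 - I*a + 2)/(a^3 + a^2*(3 + 7*I) + a*(8 + 21*I) + 24)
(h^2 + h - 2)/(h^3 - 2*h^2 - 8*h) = (h - 1)/(h*(h - 4))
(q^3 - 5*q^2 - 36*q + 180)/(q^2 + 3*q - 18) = (q^2 - 11*q + 30)/(q - 3)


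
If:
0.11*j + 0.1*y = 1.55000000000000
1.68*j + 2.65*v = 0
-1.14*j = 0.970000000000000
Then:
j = -0.85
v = 0.54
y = 16.44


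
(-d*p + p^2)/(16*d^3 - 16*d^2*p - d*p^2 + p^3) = p/(-16*d^2 + p^2)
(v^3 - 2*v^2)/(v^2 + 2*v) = v*(v - 2)/(v + 2)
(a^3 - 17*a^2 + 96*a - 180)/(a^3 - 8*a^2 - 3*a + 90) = (a - 6)/(a + 3)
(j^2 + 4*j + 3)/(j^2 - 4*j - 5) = (j + 3)/(j - 5)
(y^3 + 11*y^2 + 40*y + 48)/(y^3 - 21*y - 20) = (y^2 + 7*y + 12)/(y^2 - 4*y - 5)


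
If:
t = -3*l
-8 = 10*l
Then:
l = -4/5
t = 12/5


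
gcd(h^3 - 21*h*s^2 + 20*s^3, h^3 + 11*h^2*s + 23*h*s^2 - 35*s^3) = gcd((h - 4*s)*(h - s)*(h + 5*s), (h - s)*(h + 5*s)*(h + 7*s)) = -h^2 - 4*h*s + 5*s^2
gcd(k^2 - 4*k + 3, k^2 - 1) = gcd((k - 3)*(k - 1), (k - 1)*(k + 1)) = k - 1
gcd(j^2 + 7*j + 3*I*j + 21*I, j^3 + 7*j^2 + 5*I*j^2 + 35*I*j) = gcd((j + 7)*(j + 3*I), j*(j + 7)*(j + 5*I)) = j + 7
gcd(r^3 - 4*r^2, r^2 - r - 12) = r - 4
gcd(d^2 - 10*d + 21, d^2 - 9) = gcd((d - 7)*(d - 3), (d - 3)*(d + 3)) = d - 3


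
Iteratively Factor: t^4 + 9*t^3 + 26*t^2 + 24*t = (t + 3)*(t^3 + 6*t^2 + 8*t) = (t + 2)*(t + 3)*(t^2 + 4*t) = (t + 2)*(t + 3)*(t + 4)*(t)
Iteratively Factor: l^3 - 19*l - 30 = (l + 3)*(l^2 - 3*l - 10) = (l + 2)*(l + 3)*(l - 5)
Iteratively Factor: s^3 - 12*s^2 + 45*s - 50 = (s - 5)*(s^2 - 7*s + 10) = (s - 5)^2*(s - 2)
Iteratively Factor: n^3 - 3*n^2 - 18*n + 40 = (n - 2)*(n^2 - n - 20) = (n - 5)*(n - 2)*(n + 4)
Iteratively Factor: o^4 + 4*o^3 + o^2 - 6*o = (o - 1)*(o^3 + 5*o^2 + 6*o) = (o - 1)*(o + 3)*(o^2 + 2*o) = (o - 1)*(o + 2)*(o + 3)*(o)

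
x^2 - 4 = (x - 2)*(x + 2)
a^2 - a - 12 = (a - 4)*(a + 3)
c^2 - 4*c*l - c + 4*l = (c - 1)*(c - 4*l)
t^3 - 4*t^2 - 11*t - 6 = (t - 6)*(t + 1)^2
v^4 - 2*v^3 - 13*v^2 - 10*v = v*(v - 5)*(v + 1)*(v + 2)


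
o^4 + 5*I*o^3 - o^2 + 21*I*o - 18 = (o - 2*I)*(o + I)*(o + 3*I)^2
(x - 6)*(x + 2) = x^2 - 4*x - 12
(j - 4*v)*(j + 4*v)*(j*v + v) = j^3*v + j^2*v - 16*j*v^3 - 16*v^3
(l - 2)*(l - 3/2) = l^2 - 7*l/2 + 3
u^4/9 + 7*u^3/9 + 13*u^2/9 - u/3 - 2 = (u/3 + 1)^2*(u - 1)*(u + 2)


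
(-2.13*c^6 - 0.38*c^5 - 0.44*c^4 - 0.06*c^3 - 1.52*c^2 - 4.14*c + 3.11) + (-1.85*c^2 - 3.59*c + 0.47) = -2.13*c^6 - 0.38*c^5 - 0.44*c^4 - 0.06*c^3 - 3.37*c^2 - 7.73*c + 3.58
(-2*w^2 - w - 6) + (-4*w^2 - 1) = -6*w^2 - w - 7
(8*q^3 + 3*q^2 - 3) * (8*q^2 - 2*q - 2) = 64*q^5 + 8*q^4 - 22*q^3 - 30*q^2 + 6*q + 6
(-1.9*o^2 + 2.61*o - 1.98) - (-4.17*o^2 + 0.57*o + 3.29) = 2.27*o^2 + 2.04*o - 5.27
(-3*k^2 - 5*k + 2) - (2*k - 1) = -3*k^2 - 7*k + 3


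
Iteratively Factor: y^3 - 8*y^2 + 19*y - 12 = (y - 3)*(y^2 - 5*y + 4) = (y - 3)*(y - 1)*(y - 4)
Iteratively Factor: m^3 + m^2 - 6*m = (m - 2)*(m^2 + 3*m) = m*(m - 2)*(m + 3)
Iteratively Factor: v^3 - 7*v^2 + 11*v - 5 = (v - 1)*(v^2 - 6*v + 5) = (v - 1)^2*(v - 5)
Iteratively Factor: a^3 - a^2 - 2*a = (a - 2)*(a^2 + a) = (a - 2)*(a + 1)*(a)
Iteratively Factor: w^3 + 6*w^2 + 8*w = (w + 4)*(w^2 + 2*w) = w*(w + 4)*(w + 2)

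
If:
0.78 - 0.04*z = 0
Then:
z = 19.50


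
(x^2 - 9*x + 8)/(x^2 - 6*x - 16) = (x - 1)/(x + 2)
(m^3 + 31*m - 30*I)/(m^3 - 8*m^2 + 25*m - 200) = (m^3 + 31*m - 30*I)/(m^3 - 8*m^2 + 25*m - 200)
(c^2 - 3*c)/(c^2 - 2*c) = (c - 3)/(c - 2)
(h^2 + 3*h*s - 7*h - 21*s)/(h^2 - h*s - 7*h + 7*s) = (-h - 3*s)/(-h + s)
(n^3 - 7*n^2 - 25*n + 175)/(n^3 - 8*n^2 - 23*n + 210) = (n - 5)/(n - 6)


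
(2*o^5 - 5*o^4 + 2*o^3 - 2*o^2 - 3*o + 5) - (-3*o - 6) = 2*o^5 - 5*o^4 + 2*o^3 - 2*o^2 + 11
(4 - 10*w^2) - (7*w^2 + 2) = 2 - 17*w^2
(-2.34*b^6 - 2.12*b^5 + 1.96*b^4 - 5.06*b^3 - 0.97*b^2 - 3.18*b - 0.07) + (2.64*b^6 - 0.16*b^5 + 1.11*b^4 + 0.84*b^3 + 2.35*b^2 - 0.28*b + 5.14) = 0.3*b^6 - 2.28*b^5 + 3.07*b^4 - 4.22*b^3 + 1.38*b^2 - 3.46*b + 5.07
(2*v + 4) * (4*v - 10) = 8*v^2 - 4*v - 40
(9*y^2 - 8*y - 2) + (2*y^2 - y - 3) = 11*y^2 - 9*y - 5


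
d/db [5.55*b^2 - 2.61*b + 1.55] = 11.1*b - 2.61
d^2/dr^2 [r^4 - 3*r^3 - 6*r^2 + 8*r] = 12*r^2 - 18*r - 12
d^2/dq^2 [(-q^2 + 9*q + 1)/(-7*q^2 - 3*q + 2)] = 2*(-462*q^3 - 105*q^2 - 441*q - 73)/(343*q^6 + 441*q^5 - 105*q^4 - 225*q^3 + 30*q^2 + 36*q - 8)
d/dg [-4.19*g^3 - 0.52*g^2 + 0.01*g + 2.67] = -12.57*g^2 - 1.04*g + 0.01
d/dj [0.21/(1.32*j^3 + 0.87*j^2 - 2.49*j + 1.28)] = (-0.8316*j^2 - 0.3654*j + 0.5229)/(1.32*j^3 + 0.87*j^2 - 2.49*j + 1.28)^2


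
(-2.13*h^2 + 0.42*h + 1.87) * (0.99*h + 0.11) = -2.1087*h^3 + 0.1815*h^2 + 1.8975*h + 0.2057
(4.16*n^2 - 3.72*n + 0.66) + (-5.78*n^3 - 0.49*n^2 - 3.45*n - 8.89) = -5.78*n^3 + 3.67*n^2 - 7.17*n - 8.23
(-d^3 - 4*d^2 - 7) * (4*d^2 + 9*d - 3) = -4*d^5 - 25*d^4 - 33*d^3 - 16*d^2 - 63*d + 21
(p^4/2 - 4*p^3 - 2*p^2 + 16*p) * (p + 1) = p^5/2 - 7*p^4/2 - 6*p^3 + 14*p^2 + 16*p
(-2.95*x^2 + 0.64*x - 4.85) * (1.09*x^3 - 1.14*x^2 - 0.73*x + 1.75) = -3.2155*x^5 + 4.0606*x^4 - 3.8626*x^3 - 0.100700000000002*x^2 + 4.6605*x - 8.4875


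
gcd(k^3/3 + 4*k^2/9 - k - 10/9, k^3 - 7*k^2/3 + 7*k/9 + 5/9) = k - 5/3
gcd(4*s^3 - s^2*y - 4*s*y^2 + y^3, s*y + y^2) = s + y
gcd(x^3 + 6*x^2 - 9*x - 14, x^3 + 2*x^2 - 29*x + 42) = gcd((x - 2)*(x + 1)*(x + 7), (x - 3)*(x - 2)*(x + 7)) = x^2 + 5*x - 14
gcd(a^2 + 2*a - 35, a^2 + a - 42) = a + 7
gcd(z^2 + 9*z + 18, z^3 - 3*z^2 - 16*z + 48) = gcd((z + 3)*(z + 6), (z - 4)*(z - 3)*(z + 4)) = 1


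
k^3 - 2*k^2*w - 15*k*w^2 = k*(k - 5*w)*(k + 3*w)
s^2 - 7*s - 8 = (s - 8)*(s + 1)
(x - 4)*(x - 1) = x^2 - 5*x + 4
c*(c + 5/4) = c^2 + 5*c/4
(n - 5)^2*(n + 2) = n^3 - 8*n^2 + 5*n + 50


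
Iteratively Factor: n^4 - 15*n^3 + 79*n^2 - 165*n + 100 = (n - 5)*(n^3 - 10*n^2 + 29*n - 20) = (n - 5)*(n - 1)*(n^2 - 9*n + 20) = (n - 5)^2*(n - 1)*(n - 4)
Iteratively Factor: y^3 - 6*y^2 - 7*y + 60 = (y - 4)*(y^2 - 2*y - 15) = (y - 4)*(y + 3)*(y - 5)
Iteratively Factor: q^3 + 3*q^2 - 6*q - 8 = (q + 4)*(q^2 - q - 2) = (q - 2)*(q + 4)*(q + 1)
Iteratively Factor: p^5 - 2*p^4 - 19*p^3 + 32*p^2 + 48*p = (p + 1)*(p^4 - 3*p^3 - 16*p^2 + 48*p) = p*(p + 1)*(p^3 - 3*p^2 - 16*p + 48) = p*(p + 1)*(p + 4)*(p^2 - 7*p + 12) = p*(p - 4)*(p + 1)*(p + 4)*(p - 3)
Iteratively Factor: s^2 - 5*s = (s)*(s - 5)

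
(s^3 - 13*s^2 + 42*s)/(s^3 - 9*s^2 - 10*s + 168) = s/(s + 4)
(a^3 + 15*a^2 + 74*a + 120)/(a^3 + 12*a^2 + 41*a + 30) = (a + 4)/(a + 1)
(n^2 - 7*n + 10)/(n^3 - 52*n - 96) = (-n^2 + 7*n - 10)/(-n^3 + 52*n + 96)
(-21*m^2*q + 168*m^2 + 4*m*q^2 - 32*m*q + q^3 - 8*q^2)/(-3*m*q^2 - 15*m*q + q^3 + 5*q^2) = (7*m*q - 56*m + q^2 - 8*q)/(q*(q + 5))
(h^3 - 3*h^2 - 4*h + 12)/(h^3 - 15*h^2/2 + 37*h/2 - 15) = 2*(h + 2)/(2*h - 5)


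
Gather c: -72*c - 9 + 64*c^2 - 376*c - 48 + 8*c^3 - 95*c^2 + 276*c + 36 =8*c^3 - 31*c^2 - 172*c - 21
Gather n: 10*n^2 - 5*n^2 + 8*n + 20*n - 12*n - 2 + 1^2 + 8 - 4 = 5*n^2 + 16*n + 3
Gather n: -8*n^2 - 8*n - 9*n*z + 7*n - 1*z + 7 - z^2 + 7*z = -8*n^2 + n*(-9*z - 1) - z^2 + 6*z + 7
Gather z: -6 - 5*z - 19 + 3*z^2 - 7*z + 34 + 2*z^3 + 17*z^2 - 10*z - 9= 2*z^3 + 20*z^2 - 22*z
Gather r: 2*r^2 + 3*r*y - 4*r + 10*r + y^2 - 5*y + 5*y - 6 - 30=2*r^2 + r*(3*y + 6) + y^2 - 36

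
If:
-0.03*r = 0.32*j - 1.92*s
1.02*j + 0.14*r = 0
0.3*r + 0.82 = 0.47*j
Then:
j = 0.31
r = -2.25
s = 0.02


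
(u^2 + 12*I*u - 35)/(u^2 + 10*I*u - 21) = (u + 5*I)/(u + 3*I)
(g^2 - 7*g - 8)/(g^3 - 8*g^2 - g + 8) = 1/(g - 1)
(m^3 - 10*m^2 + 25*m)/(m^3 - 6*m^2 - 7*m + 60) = m*(m - 5)/(m^2 - m - 12)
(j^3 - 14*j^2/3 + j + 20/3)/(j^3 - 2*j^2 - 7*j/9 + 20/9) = 3*(j - 4)/(3*j - 4)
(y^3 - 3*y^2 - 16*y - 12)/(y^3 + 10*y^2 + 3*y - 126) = (y^3 - 3*y^2 - 16*y - 12)/(y^3 + 10*y^2 + 3*y - 126)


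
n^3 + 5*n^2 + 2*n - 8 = (n - 1)*(n + 2)*(n + 4)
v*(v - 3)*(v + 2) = v^3 - v^2 - 6*v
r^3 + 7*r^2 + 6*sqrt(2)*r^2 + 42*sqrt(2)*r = r*(r + 7)*(r + 6*sqrt(2))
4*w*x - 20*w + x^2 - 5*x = (4*w + x)*(x - 5)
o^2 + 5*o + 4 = (o + 1)*(o + 4)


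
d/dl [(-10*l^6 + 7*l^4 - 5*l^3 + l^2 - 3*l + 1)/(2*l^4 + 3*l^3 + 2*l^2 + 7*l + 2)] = (-40*l^9 - 90*l^8 - 80*l^7 - 319*l^6 - 96*l^5 + 152*l^4 - 4*l^3 - 26*l^2 - 13)/(4*l^8 + 12*l^7 + 17*l^6 + 40*l^5 + 54*l^4 + 40*l^3 + 57*l^2 + 28*l + 4)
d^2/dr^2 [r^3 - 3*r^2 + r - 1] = 6*r - 6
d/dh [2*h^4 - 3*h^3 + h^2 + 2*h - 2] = 8*h^3 - 9*h^2 + 2*h + 2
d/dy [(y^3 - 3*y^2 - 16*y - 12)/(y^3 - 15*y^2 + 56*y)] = 12*(-y^4 + 12*y^3 - 31*y^2 - 30*y + 56)/(y^2*(y^4 - 30*y^3 + 337*y^2 - 1680*y + 3136))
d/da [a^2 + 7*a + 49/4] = 2*a + 7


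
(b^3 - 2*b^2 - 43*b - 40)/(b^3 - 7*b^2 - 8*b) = (b + 5)/b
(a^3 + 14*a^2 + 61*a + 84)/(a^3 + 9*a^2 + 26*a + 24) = (a + 7)/(a + 2)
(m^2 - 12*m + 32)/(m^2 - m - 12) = (m - 8)/(m + 3)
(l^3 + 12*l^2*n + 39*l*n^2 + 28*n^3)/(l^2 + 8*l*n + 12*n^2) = (l^3 + 12*l^2*n + 39*l*n^2 + 28*n^3)/(l^2 + 8*l*n + 12*n^2)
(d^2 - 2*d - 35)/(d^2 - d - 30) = (d - 7)/(d - 6)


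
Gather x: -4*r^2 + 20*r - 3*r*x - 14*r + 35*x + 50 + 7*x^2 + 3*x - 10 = -4*r^2 + 6*r + 7*x^2 + x*(38 - 3*r) + 40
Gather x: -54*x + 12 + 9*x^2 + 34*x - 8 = 9*x^2 - 20*x + 4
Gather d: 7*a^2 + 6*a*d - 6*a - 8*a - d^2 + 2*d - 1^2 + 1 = 7*a^2 - 14*a - d^2 + d*(6*a + 2)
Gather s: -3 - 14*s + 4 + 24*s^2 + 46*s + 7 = 24*s^2 + 32*s + 8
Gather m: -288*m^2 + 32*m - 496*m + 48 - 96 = -288*m^2 - 464*m - 48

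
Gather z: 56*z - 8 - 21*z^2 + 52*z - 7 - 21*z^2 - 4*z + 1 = -42*z^2 + 104*z - 14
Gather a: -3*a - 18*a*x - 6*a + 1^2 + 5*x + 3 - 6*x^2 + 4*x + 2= a*(-18*x - 9) - 6*x^2 + 9*x + 6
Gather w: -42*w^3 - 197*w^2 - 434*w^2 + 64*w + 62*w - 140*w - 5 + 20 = -42*w^3 - 631*w^2 - 14*w + 15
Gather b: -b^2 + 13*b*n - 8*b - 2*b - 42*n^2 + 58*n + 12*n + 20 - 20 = -b^2 + b*(13*n - 10) - 42*n^2 + 70*n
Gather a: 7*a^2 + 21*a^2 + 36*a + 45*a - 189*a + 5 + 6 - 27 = 28*a^2 - 108*a - 16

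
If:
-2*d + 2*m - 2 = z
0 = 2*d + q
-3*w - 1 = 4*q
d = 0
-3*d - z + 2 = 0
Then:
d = 0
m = 2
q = 0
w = -1/3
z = 2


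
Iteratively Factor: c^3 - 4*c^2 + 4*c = (c - 2)*(c^2 - 2*c) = (c - 2)^2*(c)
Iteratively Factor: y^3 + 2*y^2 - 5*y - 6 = (y - 2)*(y^2 + 4*y + 3) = (y - 2)*(y + 1)*(y + 3)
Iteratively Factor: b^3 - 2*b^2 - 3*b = (b + 1)*(b^2 - 3*b) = b*(b + 1)*(b - 3)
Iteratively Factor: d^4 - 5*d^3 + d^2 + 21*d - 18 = (d - 3)*(d^3 - 2*d^2 - 5*d + 6) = (d - 3)^2*(d^2 + d - 2) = (d - 3)^2*(d + 2)*(d - 1)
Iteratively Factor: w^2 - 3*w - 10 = (w + 2)*(w - 5)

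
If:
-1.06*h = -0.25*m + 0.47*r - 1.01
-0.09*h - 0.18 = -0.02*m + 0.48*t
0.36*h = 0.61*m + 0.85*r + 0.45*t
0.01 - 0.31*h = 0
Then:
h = 0.03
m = -1.46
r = 1.30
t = -0.44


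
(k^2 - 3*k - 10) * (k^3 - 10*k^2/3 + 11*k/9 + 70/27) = k^5 - 19*k^4/3 + 11*k^3/9 + 871*k^2/27 - 20*k - 700/27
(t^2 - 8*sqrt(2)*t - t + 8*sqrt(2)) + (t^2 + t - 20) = 2*t^2 - 8*sqrt(2)*t - 20 + 8*sqrt(2)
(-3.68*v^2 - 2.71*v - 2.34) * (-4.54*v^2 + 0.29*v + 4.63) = 16.7072*v^4 + 11.2362*v^3 - 7.2007*v^2 - 13.2259*v - 10.8342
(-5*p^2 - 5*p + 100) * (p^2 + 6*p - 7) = -5*p^4 - 35*p^3 + 105*p^2 + 635*p - 700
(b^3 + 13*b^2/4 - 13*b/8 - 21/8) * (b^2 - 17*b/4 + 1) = b^5 - b^4 - 231*b^3/16 + 241*b^2/32 + 305*b/32 - 21/8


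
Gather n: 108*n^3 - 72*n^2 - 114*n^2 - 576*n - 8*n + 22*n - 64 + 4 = 108*n^3 - 186*n^2 - 562*n - 60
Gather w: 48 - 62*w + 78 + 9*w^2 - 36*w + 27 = 9*w^2 - 98*w + 153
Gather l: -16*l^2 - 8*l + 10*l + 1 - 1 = -16*l^2 + 2*l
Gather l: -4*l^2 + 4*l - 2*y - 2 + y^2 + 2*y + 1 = -4*l^2 + 4*l + y^2 - 1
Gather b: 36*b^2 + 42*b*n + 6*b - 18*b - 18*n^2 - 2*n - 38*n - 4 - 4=36*b^2 + b*(42*n - 12) - 18*n^2 - 40*n - 8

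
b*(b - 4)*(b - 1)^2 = b^4 - 6*b^3 + 9*b^2 - 4*b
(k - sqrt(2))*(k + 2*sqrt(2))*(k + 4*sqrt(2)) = k^3 + 5*sqrt(2)*k^2 + 4*k - 16*sqrt(2)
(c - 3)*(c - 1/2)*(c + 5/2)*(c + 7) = c^4 + 6*c^3 - 57*c^2/4 - 47*c + 105/4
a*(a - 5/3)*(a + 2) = a^3 + a^2/3 - 10*a/3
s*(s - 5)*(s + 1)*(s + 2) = s^4 - 2*s^3 - 13*s^2 - 10*s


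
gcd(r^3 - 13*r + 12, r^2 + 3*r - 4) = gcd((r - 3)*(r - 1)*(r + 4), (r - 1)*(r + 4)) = r^2 + 3*r - 4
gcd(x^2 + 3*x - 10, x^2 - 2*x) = x - 2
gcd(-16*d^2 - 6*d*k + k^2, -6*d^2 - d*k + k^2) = 2*d + k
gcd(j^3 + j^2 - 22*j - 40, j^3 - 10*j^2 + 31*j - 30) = j - 5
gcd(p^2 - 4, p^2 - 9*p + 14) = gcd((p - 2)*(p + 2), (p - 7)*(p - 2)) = p - 2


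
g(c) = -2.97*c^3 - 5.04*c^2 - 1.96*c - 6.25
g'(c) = -8.91*c^2 - 10.08*c - 1.96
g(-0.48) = -6.14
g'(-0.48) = 0.83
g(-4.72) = 203.03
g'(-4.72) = -152.88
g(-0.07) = -6.14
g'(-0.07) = -1.30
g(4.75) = -447.58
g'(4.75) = -250.87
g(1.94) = -50.71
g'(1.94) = -55.05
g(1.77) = -41.98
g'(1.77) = -47.72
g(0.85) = -13.38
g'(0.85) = -16.97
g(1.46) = -29.10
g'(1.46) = -35.67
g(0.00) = -6.25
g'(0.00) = -1.96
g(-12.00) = 4423.67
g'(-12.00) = -1164.04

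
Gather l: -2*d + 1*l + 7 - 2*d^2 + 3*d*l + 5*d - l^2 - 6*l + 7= -2*d^2 + 3*d - l^2 + l*(3*d - 5) + 14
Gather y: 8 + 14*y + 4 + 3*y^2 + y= 3*y^2 + 15*y + 12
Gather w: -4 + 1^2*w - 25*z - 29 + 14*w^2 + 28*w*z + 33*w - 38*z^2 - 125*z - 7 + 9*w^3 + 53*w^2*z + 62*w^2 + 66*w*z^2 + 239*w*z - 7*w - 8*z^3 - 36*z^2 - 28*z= 9*w^3 + w^2*(53*z + 76) + w*(66*z^2 + 267*z + 27) - 8*z^3 - 74*z^2 - 178*z - 40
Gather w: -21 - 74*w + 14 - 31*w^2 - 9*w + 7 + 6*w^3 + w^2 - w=6*w^3 - 30*w^2 - 84*w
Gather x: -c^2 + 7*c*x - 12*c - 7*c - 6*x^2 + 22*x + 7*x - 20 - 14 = -c^2 - 19*c - 6*x^2 + x*(7*c + 29) - 34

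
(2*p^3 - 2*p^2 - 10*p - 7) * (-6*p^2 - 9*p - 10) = -12*p^5 - 6*p^4 + 58*p^3 + 152*p^2 + 163*p + 70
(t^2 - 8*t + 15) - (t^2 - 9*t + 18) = t - 3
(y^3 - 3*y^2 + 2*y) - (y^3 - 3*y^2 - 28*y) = 30*y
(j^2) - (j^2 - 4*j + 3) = 4*j - 3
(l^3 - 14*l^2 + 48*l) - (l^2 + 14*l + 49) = l^3 - 15*l^2 + 34*l - 49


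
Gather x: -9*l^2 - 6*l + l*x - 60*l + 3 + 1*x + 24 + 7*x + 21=-9*l^2 - 66*l + x*(l + 8) + 48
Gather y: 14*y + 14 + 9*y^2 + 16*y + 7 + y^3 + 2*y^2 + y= y^3 + 11*y^2 + 31*y + 21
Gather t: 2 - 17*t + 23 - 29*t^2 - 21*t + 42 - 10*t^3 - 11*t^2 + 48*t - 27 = -10*t^3 - 40*t^2 + 10*t + 40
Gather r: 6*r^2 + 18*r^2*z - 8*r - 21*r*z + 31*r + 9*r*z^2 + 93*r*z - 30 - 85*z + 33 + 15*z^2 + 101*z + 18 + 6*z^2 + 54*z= r^2*(18*z + 6) + r*(9*z^2 + 72*z + 23) + 21*z^2 + 70*z + 21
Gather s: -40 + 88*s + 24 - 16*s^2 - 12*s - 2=-16*s^2 + 76*s - 18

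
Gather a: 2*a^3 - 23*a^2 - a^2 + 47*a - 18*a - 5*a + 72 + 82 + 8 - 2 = 2*a^3 - 24*a^2 + 24*a + 160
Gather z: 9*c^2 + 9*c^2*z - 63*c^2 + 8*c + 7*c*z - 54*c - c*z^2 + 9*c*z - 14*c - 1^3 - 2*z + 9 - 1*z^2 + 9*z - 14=-54*c^2 - 60*c + z^2*(-c - 1) + z*(9*c^2 + 16*c + 7) - 6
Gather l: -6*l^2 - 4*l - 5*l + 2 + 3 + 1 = -6*l^2 - 9*l + 6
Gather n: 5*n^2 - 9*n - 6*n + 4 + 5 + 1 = 5*n^2 - 15*n + 10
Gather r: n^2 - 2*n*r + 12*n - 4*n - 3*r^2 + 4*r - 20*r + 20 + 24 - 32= n^2 + 8*n - 3*r^2 + r*(-2*n - 16) + 12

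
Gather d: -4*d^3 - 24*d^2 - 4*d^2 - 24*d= -4*d^3 - 28*d^2 - 24*d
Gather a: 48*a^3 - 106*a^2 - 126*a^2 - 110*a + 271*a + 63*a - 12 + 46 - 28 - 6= 48*a^3 - 232*a^2 + 224*a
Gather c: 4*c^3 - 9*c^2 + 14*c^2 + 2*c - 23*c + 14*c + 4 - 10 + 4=4*c^3 + 5*c^2 - 7*c - 2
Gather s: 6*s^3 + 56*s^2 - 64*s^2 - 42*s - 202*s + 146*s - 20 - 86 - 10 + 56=6*s^3 - 8*s^2 - 98*s - 60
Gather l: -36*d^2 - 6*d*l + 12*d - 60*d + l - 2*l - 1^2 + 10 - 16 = -36*d^2 - 48*d + l*(-6*d - 1) - 7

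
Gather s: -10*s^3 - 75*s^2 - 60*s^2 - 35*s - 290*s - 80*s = -10*s^3 - 135*s^2 - 405*s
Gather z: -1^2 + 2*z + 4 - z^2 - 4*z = -z^2 - 2*z + 3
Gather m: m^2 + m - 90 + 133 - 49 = m^2 + m - 6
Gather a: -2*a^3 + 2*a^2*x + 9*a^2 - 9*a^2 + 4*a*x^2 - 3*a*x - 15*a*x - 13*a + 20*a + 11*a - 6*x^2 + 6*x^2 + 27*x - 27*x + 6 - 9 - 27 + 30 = -2*a^3 + 2*a^2*x + a*(4*x^2 - 18*x + 18)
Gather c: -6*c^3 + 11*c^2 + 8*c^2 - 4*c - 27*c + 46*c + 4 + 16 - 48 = -6*c^3 + 19*c^2 + 15*c - 28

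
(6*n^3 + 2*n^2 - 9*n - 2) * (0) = 0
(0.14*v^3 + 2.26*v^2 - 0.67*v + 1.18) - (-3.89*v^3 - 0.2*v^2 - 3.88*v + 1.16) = 4.03*v^3 + 2.46*v^2 + 3.21*v + 0.02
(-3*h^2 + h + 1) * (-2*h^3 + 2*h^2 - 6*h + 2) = 6*h^5 - 8*h^4 + 18*h^3 - 10*h^2 - 4*h + 2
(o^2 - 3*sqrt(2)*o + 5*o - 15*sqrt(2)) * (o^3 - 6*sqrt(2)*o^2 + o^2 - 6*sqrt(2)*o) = o^5 - 9*sqrt(2)*o^4 + 6*o^4 - 54*sqrt(2)*o^3 + 41*o^3 - 45*sqrt(2)*o^2 + 216*o^2 + 180*o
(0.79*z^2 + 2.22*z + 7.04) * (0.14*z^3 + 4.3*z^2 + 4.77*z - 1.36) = 0.1106*z^5 + 3.7078*z^4 + 14.2999*z^3 + 39.787*z^2 + 30.5616*z - 9.5744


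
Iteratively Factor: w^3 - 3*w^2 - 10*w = (w - 5)*(w^2 + 2*w) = w*(w - 5)*(w + 2)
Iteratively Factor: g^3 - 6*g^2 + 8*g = (g - 4)*(g^2 - 2*g) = g*(g - 4)*(g - 2)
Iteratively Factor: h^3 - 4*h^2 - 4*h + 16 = (h + 2)*(h^2 - 6*h + 8) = (h - 2)*(h + 2)*(h - 4)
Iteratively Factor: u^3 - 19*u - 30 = (u - 5)*(u^2 + 5*u + 6) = (u - 5)*(u + 2)*(u + 3)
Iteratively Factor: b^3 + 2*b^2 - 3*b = (b)*(b^2 + 2*b - 3) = b*(b + 3)*(b - 1)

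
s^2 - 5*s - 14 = (s - 7)*(s + 2)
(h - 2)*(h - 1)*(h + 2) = h^3 - h^2 - 4*h + 4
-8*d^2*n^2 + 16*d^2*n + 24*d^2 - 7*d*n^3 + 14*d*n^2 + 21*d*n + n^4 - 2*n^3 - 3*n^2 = (-8*d + n)*(d + n)*(n - 3)*(n + 1)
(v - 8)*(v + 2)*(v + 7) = v^3 + v^2 - 58*v - 112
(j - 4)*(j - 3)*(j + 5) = j^3 - 2*j^2 - 23*j + 60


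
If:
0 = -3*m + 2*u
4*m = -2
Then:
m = -1/2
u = -3/4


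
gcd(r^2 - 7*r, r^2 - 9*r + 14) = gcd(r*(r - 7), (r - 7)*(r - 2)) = r - 7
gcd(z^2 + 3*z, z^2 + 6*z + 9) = z + 3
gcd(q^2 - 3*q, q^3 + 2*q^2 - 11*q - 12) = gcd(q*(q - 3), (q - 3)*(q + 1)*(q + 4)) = q - 3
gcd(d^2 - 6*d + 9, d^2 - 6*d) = 1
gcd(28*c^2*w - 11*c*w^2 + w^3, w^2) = w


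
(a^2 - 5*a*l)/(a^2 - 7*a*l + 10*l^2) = a/(a - 2*l)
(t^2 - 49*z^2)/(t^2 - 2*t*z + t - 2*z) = (t^2 - 49*z^2)/(t^2 - 2*t*z + t - 2*z)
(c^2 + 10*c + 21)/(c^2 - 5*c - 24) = (c + 7)/(c - 8)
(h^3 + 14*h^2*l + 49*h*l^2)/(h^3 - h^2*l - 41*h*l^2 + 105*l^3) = h*(h + 7*l)/(h^2 - 8*h*l + 15*l^2)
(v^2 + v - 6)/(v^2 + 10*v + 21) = (v - 2)/(v + 7)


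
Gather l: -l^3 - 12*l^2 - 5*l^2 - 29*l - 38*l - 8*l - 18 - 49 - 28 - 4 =-l^3 - 17*l^2 - 75*l - 99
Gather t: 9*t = 9*t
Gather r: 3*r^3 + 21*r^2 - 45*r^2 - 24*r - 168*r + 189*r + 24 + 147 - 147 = 3*r^3 - 24*r^2 - 3*r + 24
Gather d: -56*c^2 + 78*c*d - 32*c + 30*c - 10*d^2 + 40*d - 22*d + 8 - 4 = -56*c^2 - 2*c - 10*d^2 + d*(78*c + 18) + 4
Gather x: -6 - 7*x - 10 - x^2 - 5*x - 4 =-x^2 - 12*x - 20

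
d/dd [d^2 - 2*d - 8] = 2*d - 2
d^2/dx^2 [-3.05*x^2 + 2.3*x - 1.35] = -6.10000000000000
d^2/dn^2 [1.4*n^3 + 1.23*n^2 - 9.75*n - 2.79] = 8.4*n + 2.46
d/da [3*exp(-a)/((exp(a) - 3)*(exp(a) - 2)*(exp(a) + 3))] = 6*(-2*exp(3*a) + 3*exp(2*a) + 9*exp(a) - 9)*exp(-a)/(exp(6*a) - 4*exp(5*a) - 14*exp(4*a) + 72*exp(3*a) + 9*exp(2*a) - 324*exp(a) + 324)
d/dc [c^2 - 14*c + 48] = 2*c - 14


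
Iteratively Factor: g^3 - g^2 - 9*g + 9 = (g - 3)*(g^2 + 2*g - 3) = (g - 3)*(g - 1)*(g + 3)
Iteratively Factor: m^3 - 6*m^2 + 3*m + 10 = (m - 2)*(m^2 - 4*m - 5) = (m - 5)*(m - 2)*(m + 1)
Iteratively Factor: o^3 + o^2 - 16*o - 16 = (o + 1)*(o^2 - 16) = (o + 1)*(o + 4)*(o - 4)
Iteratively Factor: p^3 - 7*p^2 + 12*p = (p - 4)*(p^2 - 3*p) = p*(p - 4)*(p - 3)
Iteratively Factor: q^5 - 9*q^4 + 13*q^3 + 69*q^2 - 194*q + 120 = (q - 2)*(q^4 - 7*q^3 - q^2 + 67*q - 60) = (q - 2)*(q + 3)*(q^3 - 10*q^2 + 29*q - 20) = (q - 2)*(q - 1)*(q + 3)*(q^2 - 9*q + 20) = (q - 4)*(q - 2)*(q - 1)*(q + 3)*(q - 5)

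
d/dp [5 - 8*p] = -8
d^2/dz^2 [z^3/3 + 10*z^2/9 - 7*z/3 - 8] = 2*z + 20/9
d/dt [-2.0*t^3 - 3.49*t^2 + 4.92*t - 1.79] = -6.0*t^2 - 6.98*t + 4.92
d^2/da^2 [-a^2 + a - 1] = -2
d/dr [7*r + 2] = 7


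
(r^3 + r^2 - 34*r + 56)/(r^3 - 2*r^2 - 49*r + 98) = (r - 4)/(r - 7)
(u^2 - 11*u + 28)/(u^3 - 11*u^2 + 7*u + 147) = (u - 4)/(u^2 - 4*u - 21)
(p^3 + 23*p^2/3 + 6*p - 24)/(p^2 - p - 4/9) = 3*(p^2 + 9*p + 18)/(3*p + 1)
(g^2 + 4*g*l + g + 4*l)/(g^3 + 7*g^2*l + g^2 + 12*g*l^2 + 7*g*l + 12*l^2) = 1/(g + 3*l)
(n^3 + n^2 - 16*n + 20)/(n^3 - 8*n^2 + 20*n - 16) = (n + 5)/(n - 4)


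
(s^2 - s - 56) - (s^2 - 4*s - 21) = 3*s - 35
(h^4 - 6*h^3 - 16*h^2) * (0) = 0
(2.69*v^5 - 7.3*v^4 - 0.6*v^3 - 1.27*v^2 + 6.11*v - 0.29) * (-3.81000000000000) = -10.2489*v^5 + 27.813*v^4 + 2.286*v^3 + 4.8387*v^2 - 23.2791*v + 1.1049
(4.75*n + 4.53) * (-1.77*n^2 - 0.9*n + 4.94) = -8.4075*n^3 - 12.2931*n^2 + 19.388*n + 22.3782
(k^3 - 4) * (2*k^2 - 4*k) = 2*k^5 - 4*k^4 - 8*k^2 + 16*k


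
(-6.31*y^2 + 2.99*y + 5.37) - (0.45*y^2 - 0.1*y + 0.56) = -6.76*y^2 + 3.09*y + 4.81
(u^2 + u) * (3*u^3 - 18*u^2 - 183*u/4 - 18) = 3*u^5 - 15*u^4 - 255*u^3/4 - 255*u^2/4 - 18*u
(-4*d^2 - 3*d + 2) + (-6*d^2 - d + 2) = -10*d^2 - 4*d + 4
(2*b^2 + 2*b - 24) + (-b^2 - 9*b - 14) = b^2 - 7*b - 38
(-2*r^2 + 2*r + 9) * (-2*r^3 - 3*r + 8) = 4*r^5 - 4*r^4 - 12*r^3 - 22*r^2 - 11*r + 72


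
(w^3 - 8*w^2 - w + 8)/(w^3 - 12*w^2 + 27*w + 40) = (w - 1)/(w - 5)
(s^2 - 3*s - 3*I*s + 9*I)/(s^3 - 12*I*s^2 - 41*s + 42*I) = (s - 3)/(s^2 - 9*I*s - 14)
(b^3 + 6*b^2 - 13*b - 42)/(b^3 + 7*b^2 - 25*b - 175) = (b^2 - b - 6)/(b^2 - 25)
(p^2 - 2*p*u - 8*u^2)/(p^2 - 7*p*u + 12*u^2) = (p + 2*u)/(p - 3*u)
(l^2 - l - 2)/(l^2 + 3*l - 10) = (l + 1)/(l + 5)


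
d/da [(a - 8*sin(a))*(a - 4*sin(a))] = -12*a*cos(a) + 2*a - 12*sin(a) + 32*sin(2*a)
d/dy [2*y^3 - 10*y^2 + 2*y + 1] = 6*y^2 - 20*y + 2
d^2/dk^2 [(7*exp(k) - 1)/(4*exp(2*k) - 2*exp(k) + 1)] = (112*exp(4*k) - 8*exp(3*k) - 144*exp(2*k) + 26*exp(k) + 5)*exp(k)/(64*exp(6*k) - 96*exp(5*k) + 96*exp(4*k) - 56*exp(3*k) + 24*exp(2*k) - 6*exp(k) + 1)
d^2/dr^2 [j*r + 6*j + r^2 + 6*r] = 2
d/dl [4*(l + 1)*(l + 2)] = 8*l + 12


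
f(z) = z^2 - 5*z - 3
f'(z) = 2*z - 5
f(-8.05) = 102.05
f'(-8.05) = -21.10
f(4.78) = -4.05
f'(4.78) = 4.56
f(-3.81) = 30.57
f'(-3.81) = -12.62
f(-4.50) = 39.75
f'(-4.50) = -14.00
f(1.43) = -8.11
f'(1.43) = -2.14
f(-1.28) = 5.04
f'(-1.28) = -7.56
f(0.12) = -3.59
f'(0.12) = -4.76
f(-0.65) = 0.67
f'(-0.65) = -6.30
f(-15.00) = 297.00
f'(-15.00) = -35.00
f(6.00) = 3.00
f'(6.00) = 7.00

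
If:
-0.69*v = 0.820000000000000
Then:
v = -1.19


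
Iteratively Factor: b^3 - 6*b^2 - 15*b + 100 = (b - 5)*(b^2 - b - 20) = (b - 5)^2*(b + 4)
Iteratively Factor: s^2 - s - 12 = (s - 4)*(s + 3)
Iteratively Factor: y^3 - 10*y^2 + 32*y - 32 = (y - 4)*(y^2 - 6*y + 8) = (y - 4)^2*(y - 2)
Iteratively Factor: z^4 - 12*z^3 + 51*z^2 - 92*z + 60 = (z - 3)*(z^3 - 9*z^2 + 24*z - 20) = (z - 3)*(z - 2)*(z^2 - 7*z + 10) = (z - 3)*(z - 2)^2*(z - 5)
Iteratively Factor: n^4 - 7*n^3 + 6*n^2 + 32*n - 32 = (n + 2)*(n^3 - 9*n^2 + 24*n - 16) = (n - 1)*(n + 2)*(n^2 - 8*n + 16) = (n - 4)*(n - 1)*(n + 2)*(n - 4)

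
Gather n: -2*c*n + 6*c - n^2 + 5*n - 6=6*c - n^2 + n*(5 - 2*c) - 6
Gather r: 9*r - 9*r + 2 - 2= 0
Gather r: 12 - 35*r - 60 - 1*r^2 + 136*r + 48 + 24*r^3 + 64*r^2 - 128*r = 24*r^3 + 63*r^2 - 27*r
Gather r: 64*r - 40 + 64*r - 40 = 128*r - 80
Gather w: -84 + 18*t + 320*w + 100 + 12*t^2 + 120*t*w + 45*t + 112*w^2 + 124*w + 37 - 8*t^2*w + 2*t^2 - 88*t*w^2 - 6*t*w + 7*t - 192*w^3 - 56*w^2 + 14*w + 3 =14*t^2 + 70*t - 192*w^3 + w^2*(56 - 88*t) + w*(-8*t^2 + 114*t + 458) + 56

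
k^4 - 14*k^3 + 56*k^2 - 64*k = k*(k - 8)*(k - 4)*(k - 2)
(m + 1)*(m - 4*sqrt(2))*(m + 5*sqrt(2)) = m^3 + m^2 + sqrt(2)*m^2 - 40*m + sqrt(2)*m - 40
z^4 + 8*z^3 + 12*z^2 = z^2*(z + 2)*(z + 6)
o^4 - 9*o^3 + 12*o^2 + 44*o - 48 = (o - 6)*(o - 4)*(o - 1)*(o + 2)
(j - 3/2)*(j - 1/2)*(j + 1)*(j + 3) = j^4 + 2*j^3 - 17*j^2/4 - 3*j + 9/4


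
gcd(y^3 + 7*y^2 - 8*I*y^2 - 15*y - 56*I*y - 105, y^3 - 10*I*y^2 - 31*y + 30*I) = y^2 - 8*I*y - 15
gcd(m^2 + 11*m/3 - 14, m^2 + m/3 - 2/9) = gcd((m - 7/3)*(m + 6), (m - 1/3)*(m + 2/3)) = 1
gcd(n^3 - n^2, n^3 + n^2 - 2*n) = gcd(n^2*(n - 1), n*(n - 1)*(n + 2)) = n^2 - n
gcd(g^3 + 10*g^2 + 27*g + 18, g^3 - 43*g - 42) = g^2 + 7*g + 6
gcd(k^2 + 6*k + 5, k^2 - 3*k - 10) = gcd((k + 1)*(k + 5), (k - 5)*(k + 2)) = 1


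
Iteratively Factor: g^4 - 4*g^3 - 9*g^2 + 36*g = (g + 3)*(g^3 - 7*g^2 + 12*g) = g*(g + 3)*(g^2 - 7*g + 12) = g*(g - 4)*(g + 3)*(g - 3)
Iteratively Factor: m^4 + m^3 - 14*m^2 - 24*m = (m + 2)*(m^3 - m^2 - 12*m) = m*(m + 2)*(m^2 - m - 12) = m*(m - 4)*(m + 2)*(m + 3)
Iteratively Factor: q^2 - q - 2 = (q - 2)*(q + 1)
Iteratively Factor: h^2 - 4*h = (h)*(h - 4)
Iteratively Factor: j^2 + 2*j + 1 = (j + 1)*(j + 1)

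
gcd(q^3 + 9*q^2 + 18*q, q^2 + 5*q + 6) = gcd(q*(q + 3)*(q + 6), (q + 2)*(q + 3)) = q + 3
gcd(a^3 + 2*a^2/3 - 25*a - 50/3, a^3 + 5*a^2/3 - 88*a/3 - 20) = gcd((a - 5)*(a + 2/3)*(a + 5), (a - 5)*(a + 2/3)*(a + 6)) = a^2 - 13*a/3 - 10/3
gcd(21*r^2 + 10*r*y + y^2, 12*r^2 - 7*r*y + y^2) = 1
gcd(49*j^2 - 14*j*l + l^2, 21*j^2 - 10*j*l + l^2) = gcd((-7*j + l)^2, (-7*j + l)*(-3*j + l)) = 7*j - l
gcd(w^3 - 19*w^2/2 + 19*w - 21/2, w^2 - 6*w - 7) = w - 7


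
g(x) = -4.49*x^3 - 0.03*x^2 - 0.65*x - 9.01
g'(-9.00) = -1091.18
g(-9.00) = 3267.62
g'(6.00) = -485.93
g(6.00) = -983.83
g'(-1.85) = -46.64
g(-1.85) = 20.52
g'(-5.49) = -406.31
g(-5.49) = 736.61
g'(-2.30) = -71.77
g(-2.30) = 46.96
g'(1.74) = -41.54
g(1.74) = -33.89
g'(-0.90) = -11.51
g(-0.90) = -5.18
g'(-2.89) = -112.98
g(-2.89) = 101.00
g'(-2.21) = -66.31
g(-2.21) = 40.74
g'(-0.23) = -1.35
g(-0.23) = -8.81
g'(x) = -13.47*x^2 - 0.06*x - 0.65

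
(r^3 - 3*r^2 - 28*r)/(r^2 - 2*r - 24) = r*(r - 7)/(r - 6)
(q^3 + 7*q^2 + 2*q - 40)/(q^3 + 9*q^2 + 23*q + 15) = (q^2 + 2*q - 8)/(q^2 + 4*q + 3)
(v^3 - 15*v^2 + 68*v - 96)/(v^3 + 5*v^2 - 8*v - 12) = (v^3 - 15*v^2 + 68*v - 96)/(v^3 + 5*v^2 - 8*v - 12)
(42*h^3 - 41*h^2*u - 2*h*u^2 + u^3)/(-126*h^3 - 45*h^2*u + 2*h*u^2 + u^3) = (-h + u)/(3*h + u)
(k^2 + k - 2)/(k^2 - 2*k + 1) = (k + 2)/(k - 1)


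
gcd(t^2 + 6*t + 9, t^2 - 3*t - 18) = t + 3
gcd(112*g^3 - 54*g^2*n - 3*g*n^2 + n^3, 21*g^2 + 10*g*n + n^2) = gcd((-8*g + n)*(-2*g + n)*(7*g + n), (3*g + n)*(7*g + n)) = 7*g + n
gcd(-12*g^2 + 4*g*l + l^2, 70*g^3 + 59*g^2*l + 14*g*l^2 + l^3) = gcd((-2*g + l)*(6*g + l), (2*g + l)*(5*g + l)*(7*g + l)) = 1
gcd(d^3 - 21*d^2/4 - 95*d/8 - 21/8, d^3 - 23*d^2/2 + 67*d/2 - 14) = d - 7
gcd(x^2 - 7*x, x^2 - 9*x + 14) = x - 7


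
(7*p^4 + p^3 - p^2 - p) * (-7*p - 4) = -49*p^5 - 35*p^4 + 3*p^3 + 11*p^2 + 4*p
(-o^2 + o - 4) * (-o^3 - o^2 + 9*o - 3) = o^5 - 6*o^3 + 16*o^2 - 39*o + 12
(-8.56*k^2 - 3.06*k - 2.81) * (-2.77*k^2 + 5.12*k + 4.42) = 23.7112*k^4 - 35.351*k^3 - 45.7187*k^2 - 27.9124*k - 12.4202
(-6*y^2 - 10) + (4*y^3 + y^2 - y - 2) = 4*y^3 - 5*y^2 - y - 12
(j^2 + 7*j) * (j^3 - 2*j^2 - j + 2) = j^5 + 5*j^4 - 15*j^3 - 5*j^2 + 14*j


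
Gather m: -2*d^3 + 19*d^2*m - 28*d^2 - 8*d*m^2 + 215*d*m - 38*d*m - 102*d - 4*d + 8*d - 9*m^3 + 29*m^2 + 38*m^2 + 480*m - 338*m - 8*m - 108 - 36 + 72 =-2*d^3 - 28*d^2 - 98*d - 9*m^3 + m^2*(67 - 8*d) + m*(19*d^2 + 177*d + 134) - 72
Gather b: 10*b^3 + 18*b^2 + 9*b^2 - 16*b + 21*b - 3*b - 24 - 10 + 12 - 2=10*b^3 + 27*b^2 + 2*b - 24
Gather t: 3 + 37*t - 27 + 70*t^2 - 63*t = 70*t^2 - 26*t - 24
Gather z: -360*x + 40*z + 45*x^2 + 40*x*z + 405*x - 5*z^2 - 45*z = 45*x^2 + 45*x - 5*z^2 + z*(40*x - 5)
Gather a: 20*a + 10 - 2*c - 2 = 20*a - 2*c + 8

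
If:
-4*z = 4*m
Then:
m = -z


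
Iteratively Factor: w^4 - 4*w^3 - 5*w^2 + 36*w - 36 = (w - 2)*(w^3 - 2*w^2 - 9*w + 18) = (w - 3)*(w - 2)*(w^2 + w - 6) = (w - 3)*(w - 2)^2*(w + 3)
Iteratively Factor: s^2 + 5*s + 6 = (s + 3)*(s + 2)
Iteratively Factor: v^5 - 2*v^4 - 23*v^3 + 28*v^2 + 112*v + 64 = (v + 1)*(v^4 - 3*v^3 - 20*v^2 + 48*v + 64) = (v + 1)^2*(v^3 - 4*v^2 - 16*v + 64) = (v - 4)*(v + 1)^2*(v^2 - 16) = (v - 4)^2*(v + 1)^2*(v + 4)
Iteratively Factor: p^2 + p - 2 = (p + 2)*(p - 1)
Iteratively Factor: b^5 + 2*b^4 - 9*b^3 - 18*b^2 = (b)*(b^4 + 2*b^3 - 9*b^2 - 18*b) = b*(b + 2)*(b^3 - 9*b) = b*(b + 2)*(b + 3)*(b^2 - 3*b) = b^2*(b + 2)*(b + 3)*(b - 3)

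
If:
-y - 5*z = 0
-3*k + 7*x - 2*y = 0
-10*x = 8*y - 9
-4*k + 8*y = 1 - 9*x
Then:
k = 295/164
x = 33/41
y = 39/328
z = -39/1640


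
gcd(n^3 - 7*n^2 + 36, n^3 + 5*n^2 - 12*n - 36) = n^2 - n - 6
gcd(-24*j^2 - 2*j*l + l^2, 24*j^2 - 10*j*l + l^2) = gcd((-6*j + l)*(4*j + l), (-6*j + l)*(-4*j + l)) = 6*j - l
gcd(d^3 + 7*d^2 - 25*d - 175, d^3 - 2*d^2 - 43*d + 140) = d^2 + 2*d - 35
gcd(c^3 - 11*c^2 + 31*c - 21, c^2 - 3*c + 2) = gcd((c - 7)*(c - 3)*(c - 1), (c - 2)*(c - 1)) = c - 1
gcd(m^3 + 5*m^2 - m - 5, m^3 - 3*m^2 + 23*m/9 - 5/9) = m - 1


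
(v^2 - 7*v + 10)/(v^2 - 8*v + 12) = (v - 5)/(v - 6)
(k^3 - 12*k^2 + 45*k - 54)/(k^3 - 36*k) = (k^2 - 6*k + 9)/(k*(k + 6))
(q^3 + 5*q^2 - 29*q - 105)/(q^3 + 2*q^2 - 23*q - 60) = (q + 7)/(q + 4)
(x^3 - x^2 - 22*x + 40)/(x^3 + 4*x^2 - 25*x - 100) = (x^2 - 6*x + 8)/(x^2 - x - 20)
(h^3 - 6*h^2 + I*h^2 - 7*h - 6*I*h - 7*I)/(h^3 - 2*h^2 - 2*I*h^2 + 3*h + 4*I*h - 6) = (h^2 - 6*h - 7)/(h^2 - h*(2 + 3*I) + 6*I)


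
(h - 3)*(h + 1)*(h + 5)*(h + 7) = h^4 + 10*h^3 + 8*h^2 - 106*h - 105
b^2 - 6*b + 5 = (b - 5)*(b - 1)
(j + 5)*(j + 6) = j^2 + 11*j + 30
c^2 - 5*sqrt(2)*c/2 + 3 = (c - 3*sqrt(2)/2)*(c - sqrt(2))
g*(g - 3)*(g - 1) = g^3 - 4*g^2 + 3*g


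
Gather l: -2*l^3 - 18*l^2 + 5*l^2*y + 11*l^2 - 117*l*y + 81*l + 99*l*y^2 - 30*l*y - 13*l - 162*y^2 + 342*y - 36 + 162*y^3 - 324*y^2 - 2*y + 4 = -2*l^3 + l^2*(5*y - 7) + l*(99*y^2 - 147*y + 68) + 162*y^3 - 486*y^2 + 340*y - 32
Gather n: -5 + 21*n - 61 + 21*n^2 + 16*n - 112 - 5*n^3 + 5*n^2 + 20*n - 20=-5*n^3 + 26*n^2 + 57*n - 198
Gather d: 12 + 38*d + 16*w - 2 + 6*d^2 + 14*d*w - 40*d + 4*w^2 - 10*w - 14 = 6*d^2 + d*(14*w - 2) + 4*w^2 + 6*w - 4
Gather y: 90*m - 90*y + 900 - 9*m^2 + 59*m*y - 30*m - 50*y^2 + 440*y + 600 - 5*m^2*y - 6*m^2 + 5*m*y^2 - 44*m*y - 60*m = -15*m^2 + y^2*(5*m - 50) + y*(-5*m^2 + 15*m + 350) + 1500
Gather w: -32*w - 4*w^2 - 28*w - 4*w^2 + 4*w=-8*w^2 - 56*w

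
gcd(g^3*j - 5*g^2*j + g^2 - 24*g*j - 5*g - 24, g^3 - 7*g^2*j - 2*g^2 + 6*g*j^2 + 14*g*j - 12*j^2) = 1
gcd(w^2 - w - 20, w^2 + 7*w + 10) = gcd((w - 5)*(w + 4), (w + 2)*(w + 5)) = 1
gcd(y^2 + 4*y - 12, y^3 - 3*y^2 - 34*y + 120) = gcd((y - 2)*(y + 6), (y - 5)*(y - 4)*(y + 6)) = y + 6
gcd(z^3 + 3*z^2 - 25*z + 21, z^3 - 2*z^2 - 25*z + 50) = 1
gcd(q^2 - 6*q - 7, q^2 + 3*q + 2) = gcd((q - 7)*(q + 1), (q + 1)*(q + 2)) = q + 1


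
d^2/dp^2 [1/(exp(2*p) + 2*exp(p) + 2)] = 2*(4*(exp(p) + 1)^2*exp(p) - (2*exp(p) + 1)*(exp(2*p) + 2*exp(p) + 2))*exp(p)/(exp(2*p) + 2*exp(p) + 2)^3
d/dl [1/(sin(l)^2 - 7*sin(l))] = (7 - 2*sin(l))*cos(l)/((sin(l) - 7)^2*sin(l)^2)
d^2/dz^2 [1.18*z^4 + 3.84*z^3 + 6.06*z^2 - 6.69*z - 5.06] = 14.16*z^2 + 23.04*z + 12.12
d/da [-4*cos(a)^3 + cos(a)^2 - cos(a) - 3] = (12*cos(a)^2 - 2*cos(a) + 1)*sin(a)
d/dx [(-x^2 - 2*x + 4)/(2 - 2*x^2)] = (-x^2 + 3*x - 1)/(x^4 - 2*x^2 + 1)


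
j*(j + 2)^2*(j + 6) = j^4 + 10*j^3 + 28*j^2 + 24*j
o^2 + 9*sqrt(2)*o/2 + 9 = (o + 3*sqrt(2)/2)*(o + 3*sqrt(2))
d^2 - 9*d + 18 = (d - 6)*(d - 3)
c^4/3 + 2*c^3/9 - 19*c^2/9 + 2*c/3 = c*(c/3 + 1)*(c - 2)*(c - 1/3)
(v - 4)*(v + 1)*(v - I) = v^3 - 3*v^2 - I*v^2 - 4*v + 3*I*v + 4*I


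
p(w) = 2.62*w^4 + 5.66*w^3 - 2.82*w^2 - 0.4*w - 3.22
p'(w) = 10.48*w^3 + 16.98*w^2 - 5.64*w - 0.4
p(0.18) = -3.35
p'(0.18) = -0.80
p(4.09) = 1068.37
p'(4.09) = 977.60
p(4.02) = 1001.54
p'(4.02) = 932.16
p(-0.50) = -4.27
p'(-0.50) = 5.36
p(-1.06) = -9.40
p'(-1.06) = 12.18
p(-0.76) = -6.16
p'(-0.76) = 9.09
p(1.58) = 27.76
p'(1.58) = 74.41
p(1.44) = 18.52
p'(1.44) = 57.98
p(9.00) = 21080.72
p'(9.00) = 8964.14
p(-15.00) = 112903.28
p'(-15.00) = -31465.30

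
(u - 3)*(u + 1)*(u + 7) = u^3 + 5*u^2 - 17*u - 21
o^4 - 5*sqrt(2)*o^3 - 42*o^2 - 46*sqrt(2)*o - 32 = (o - 8*sqrt(2))*(o + sqrt(2))^3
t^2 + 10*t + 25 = (t + 5)^2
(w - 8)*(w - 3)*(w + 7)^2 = w^4 + 3*w^3 - 81*w^2 - 203*w + 1176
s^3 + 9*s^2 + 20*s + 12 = (s + 1)*(s + 2)*(s + 6)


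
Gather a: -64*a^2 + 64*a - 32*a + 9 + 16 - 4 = -64*a^2 + 32*a + 21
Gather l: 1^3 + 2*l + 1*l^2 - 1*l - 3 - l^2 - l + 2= 0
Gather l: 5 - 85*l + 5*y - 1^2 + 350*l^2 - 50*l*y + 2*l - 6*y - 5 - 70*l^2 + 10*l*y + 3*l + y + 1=280*l^2 + l*(-40*y - 80)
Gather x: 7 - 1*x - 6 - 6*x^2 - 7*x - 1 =-6*x^2 - 8*x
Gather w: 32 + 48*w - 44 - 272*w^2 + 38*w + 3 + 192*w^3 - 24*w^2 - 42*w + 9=192*w^3 - 296*w^2 + 44*w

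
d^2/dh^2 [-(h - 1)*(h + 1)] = -2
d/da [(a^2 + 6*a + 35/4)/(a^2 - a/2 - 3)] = (-52*a^2 - 188*a - 109)/(2*(4*a^4 - 4*a^3 - 23*a^2 + 12*a + 36))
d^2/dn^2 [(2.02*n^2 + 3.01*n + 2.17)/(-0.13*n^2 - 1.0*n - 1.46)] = (0.423462*n^3 + 2.080338*n^2 + 1.735188*n - 3.338732)/(0.002197*n^6 + 0.0507*n^5 + 0.464022*n^4 + 2.1388*n^3 + 5.211324*n^2 + 6.3948*n + 3.112136)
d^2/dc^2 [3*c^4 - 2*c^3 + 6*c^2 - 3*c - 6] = 36*c^2 - 12*c + 12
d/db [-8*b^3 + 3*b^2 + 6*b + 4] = -24*b^2 + 6*b + 6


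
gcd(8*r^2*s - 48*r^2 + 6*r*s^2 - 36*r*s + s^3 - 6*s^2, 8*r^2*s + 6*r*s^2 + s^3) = 8*r^2 + 6*r*s + s^2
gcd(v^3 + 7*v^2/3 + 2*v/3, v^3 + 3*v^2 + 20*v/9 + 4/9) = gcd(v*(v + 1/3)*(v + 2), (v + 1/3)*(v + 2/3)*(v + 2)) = v^2 + 7*v/3 + 2/3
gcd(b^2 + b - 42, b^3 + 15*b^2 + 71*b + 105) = b + 7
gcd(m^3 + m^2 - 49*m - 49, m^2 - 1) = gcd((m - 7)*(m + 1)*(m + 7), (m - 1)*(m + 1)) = m + 1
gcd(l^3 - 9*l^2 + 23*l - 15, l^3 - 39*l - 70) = 1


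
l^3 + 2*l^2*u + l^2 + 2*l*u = l*(l + 1)*(l + 2*u)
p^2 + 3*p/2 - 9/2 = (p - 3/2)*(p + 3)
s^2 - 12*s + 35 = (s - 7)*(s - 5)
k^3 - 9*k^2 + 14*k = k*(k - 7)*(k - 2)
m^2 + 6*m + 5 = (m + 1)*(m + 5)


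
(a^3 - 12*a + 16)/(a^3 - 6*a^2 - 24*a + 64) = (a - 2)/(a - 8)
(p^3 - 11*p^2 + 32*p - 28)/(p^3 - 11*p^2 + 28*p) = (p^2 - 4*p + 4)/(p*(p - 4))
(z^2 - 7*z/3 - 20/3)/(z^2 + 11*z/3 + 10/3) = (z - 4)/(z + 2)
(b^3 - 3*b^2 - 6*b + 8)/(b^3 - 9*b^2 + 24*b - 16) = (b + 2)/(b - 4)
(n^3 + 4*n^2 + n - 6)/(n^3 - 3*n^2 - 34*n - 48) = (n - 1)/(n - 8)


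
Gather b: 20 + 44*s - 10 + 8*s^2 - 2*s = 8*s^2 + 42*s + 10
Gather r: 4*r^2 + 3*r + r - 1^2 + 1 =4*r^2 + 4*r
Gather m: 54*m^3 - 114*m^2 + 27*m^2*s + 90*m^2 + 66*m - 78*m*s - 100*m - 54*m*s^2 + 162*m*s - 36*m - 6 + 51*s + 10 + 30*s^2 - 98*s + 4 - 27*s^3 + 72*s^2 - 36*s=54*m^3 + m^2*(27*s - 24) + m*(-54*s^2 + 84*s - 70) - 27*s^3 + 102*s^2 - 83*s + 8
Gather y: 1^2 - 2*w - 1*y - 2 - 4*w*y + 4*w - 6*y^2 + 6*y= 2*w - 6*y^2 + y*(5 - 4*w) - 1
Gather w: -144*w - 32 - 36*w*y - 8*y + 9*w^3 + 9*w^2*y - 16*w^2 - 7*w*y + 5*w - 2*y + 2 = 9*w^3 + w^2*(9*y - 16) + w*(-43*y - 139) - 10*y - 30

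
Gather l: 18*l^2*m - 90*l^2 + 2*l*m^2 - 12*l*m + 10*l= l^2*(18*m - 90) + l*(2*m^2 - 12*m + 10)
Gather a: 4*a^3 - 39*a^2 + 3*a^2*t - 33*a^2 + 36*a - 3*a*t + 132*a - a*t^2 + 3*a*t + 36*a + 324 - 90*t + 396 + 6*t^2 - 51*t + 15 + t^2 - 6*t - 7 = 4*a^3 + a^2*(3*t - 72) + a*(204 - t^2) + 7*t^2 - 147*t + 728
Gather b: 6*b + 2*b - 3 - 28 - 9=8*b - 40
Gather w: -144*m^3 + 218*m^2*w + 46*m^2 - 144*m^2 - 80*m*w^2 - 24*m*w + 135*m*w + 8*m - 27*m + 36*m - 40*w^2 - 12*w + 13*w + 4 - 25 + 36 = -144*m^3 - 98*m^2 + 17*m + w^2*(-80*m - 40) + w*(218*m^2 + 111*m + 1) + 15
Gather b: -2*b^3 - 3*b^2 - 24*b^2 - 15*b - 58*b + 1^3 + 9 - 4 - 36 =-2*b^3 - 27*b^2 - 73*b - 30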